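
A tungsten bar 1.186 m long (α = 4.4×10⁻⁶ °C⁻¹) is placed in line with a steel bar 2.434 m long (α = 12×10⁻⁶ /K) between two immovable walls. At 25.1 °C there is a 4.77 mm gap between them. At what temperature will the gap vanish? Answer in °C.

T = 164 °C

Gap closes when ΔL₁ + ΔL₂ = 4.77 mm = 4.77×10⁻³ m
(α₁L₁ + α₂L₂)ΔT = g
α₁L₁ + α₂L₂ = 4.4×10⁻⁶×1.186 + 12×10⁻⁶×2.434 = 3.44264×10⁻⁵ m/K
ΔT = 4.77×10⁻³ / 3.44264×10⁻⁵ = 138.56 K
T = 25.1 + 138.56 = 163.66 °C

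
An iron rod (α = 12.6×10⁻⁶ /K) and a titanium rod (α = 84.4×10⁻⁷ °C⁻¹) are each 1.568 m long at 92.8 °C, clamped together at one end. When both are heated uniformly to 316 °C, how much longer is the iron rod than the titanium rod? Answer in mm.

1.46 mm

ΔT = 223.2 K
iron: ΔL = 12.6×10⁻⁶ × 1.568 m × 223.2 = 4.4097×10⁻³ m = 4.4097 mm
titanium: ΔL = 84.4×10⁻⁷ × 1.568 m × 223.2 = 2.9538×10⁻³ m = 2.9538 mm
difference = 4.4097 − 2.9538 = 1.4559 mm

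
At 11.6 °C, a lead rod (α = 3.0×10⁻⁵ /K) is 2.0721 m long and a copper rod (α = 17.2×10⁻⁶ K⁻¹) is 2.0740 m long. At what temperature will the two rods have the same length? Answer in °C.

Equal length when α₁L₁ΔT − α₂L₂ΔT = L₂ − L₁ = 1.90×10⁻³ m
α₁L₁ = 6.2163×10⁻⁵, α₂L₂ = 3.56728×10⁻⁵ → Δ(αL) = 2.64902×10⁻⁵ m/K
ΔT = 1.90×10⁻³ / 2.64902×10⁻⁵ = 71.7246 K, so T = 11.6 + 71.7246 = 83.3246 °C

T = 83.32 °C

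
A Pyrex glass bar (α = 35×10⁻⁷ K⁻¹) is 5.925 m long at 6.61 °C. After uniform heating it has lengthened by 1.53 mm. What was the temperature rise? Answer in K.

ΔT = 73.8 K

ΔL = αL₀ΔT ⇒ ΔT = ΔL / (αL₀)
ΔT = 1.53×10⁻³ m / (35×10⁻⁷ × 5.925 m) = 73.779 K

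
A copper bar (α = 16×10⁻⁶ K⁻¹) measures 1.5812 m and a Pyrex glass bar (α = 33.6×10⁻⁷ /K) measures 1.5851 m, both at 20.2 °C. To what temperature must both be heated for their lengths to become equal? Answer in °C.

L₁(1 + α₁ΔT) = L₂(1 + α₂ΔT) ⇒ ΔT = (L₂ − L₁)/(α₁L₁ − α₂L₂)
L₂ − L₁ = 1.5851 − 1.5812 = 3.90×10⁻³ m
α₁L₁ − α₂L₂ = 16×10⁻⁶×1.5812 − 33.6×10⁻⁷×1.5851 = 1.9973264×10⁻⁵ m/K
ΔT = 3.90×10⁻³ / 1.9973264×10⁻⁵ = 195.261 K
T = 20.2 + 195.261 = 215.461 °C

T = 215.5 °C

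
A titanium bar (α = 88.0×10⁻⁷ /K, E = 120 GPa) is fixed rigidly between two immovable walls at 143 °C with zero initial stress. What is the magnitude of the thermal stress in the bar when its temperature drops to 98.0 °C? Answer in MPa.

Fully constrained: the free strain ε = αΔT is blocked, so σ = Eε = EαΔT.
|ΔT| = 45.0 K
σ = 120×10⁹ × 88.0×10⁻⁷ × 45.0 = 4.75×10⁷ Pa

σ = 47.5 MPa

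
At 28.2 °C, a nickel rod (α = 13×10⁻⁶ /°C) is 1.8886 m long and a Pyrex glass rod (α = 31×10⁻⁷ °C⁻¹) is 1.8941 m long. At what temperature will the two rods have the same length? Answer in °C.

T = 322.6 °C

Equal length when α₁L₁ΔT − α₂L₂ΔT = L₂ − L₁ = 5.50×10⁻³ m
α₁L₁ = 2.45518×10⁻⁵, α₂L₂ = 5.87171×10⁻⁶ → Δ(αL) = 1.868009×10⁻⁵ m/K
ΔT = 5.50×10⁻³ / 1.868009×10⁻⁵ = 294.431 K, so T = 28.2 + 294.431 = 322.631 °C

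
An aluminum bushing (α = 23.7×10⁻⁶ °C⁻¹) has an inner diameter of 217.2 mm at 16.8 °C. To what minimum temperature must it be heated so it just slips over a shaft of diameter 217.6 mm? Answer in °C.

T = 94.5 °C

Required Δd = 217.6 − 217.2 = 0.4 mm
Δd = αd₀ΔT ⇒ ΔT = Δd/(αd₀) = 0.4 / (23.7×10⁻⁶ × 217.2) = 77.706 K
T_min = 16.8 + 77.706 = 94.506 °C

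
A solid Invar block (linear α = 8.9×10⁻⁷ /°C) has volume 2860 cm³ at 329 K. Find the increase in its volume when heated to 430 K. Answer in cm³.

ΔV = 0.771 cm³

Isotropic solid: β ≈ 3α = 2.7×10⁻⁶ /K; ΔT = 101 K
ΔV = 3αV₀ΔT = 3(8.9×10⁻⁷)(2860)(101) = 0.771 cm³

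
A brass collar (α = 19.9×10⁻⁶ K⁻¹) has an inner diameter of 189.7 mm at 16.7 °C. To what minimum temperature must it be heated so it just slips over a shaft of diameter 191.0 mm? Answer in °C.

Required Δd = 191.0 − 189.7 = 1.3 mm
Δd = αd₀ΔT ⇒ ΔT = Δd/(αd₀) = 1.3 / (19.9×10⁻⁶ × 189.7) = 344.37 K
T_min = 16.7 + 344.37 = 361.07 °C

T = 361 °C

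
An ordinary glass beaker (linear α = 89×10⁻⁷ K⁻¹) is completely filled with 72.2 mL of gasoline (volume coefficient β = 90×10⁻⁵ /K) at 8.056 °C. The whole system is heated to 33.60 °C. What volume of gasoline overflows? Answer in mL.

1.61 mL

The beaker also expands: β_container ≈ 3α = 2.67×10⁻⁵ /K
Net overflow = V₀(β_liq − 3α_cont)ΔT
β − 3α = 9.00×10⁻⁴ − 2.67×10⁻⁵ = 8.733×10⁻⁴ /K; ΔT = 25.544 K
ΔV = 72.2 × 8.733×10⁻⁴ × 25.544 = 1.61 mL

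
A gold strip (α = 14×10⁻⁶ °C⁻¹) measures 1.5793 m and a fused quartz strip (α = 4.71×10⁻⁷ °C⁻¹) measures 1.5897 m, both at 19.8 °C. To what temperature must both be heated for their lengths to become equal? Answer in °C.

T = 506.7 °C

L₁(1 + α₁ΔT) = L₂(1 + α₂ΔT) ⇒ ΔT = (L₂ − L₁)/(α₁L₁ − α₂L₂)
L₂ − L₁ = 1.5897 − 1.5793 = 1.04×10⁻² m
α₁L₁ − α₂L₂ = 14×10⁻⁶×1.5793 − 4.71×10⁻⁷×1.5897 = 2.13614513×10⁻⁵ m/K
ΔT = 1.04×10⁻² / 2.13614513×10⁻⁵ = 486.858 K
T = 19.8 + 486.858 = 506.658 °C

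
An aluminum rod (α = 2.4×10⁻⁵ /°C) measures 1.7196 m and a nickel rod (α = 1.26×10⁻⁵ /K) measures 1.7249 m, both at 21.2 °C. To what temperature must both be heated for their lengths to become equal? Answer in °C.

L₁(1 + α₁ΔT) = L₂(1 + α₂ΔT) ⇒ ΔT = (L₂ − L₁)/(α₁L₁ − α₂L₂)
L₂ − L₁ = 1.7249 − 1.7196 = 5.30×10⁻³ m
α₁L₁ − α₂L₂ = 2.4×10⁻⁵×1.7196 − 1.26×10⁻⁵×1.7249 = 1.953666×10⁻⁵ m/K
ΔT = 5.30×10⁻³ / 1.953666×10⁻⁵ = 271.285 K
T = 21.2 + 271.285 = 292.485 °C

T = 292.5 °C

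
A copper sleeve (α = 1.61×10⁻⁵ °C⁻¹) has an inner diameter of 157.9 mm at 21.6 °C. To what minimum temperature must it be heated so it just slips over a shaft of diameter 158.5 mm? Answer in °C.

T = 258 °C

Required Δd = 158.5 − 157.9 = 0.6 mm
Δd = αd₀ΔT ⇒ ΔT = Δd/(αd₀) = 0.6 / (1.61×10⁻⁵ × 157.9) = 236.02 K
T_min = 21.6 + 236.02 = 257.62 °C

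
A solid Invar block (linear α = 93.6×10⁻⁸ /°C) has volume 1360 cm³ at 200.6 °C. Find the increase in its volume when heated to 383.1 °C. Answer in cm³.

Isotropic solid: β ≈ 3α = 2.8×10⁻⁶ /K; ΔT = 182.5 K
ΔV = 3αV₀ΔT = 3(93.6×10⁻⁸)(1360)(182.5) = 0.697 cm³

ΔV = 0.697 cm³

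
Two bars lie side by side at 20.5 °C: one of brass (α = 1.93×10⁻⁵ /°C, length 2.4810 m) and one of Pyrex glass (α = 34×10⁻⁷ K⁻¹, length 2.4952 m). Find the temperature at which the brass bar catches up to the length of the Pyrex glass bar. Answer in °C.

T = 380.9 °C

Equal length when α₁L₁ΔT − α₂L₂ΔT = L₂ − L₁ = 1.42×10⁻² m
α₁L₁ = 4.78833×10⁻⁵, α₂L₂ = 8.48368×10⁻⁶ → Δ(αL) = 3.939962×10⁻⁵ m/K
ΔT = 1.42×10⁻² / 3.939962×10⁻⁵ = 360.410 K, so T = 20.5 + 360.410 = 380.910 °C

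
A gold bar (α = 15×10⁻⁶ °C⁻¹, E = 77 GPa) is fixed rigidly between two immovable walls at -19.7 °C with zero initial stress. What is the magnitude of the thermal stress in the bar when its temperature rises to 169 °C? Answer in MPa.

Fully constrained: the free strain ε = αΔT is blocked, so σ = Eε = EαΔT.
|ΔT| = 188.7 K
σ = 77.0×10⁹ × 15×10⁻⁶ × 188.7 = 2.18×10⁸ Pa

σ = 218 MPa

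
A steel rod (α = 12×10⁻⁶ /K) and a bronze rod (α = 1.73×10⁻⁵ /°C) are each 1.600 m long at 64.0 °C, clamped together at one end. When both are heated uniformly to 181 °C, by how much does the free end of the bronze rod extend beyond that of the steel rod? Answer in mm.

ΔT = 117.0 K
steel: ΔL = 12×10⁻⁶ × 1.600 m × 117.0 = 2.2464×10⁻³ m = 2.2464 mm
bronze: ΔL = 1.73×10⁻⁵ × 1.600 m × 117.0 = 3.2386×10⁻³ m = 3.2386 mm
difference = 3.2386 − 2.2464 = 0.9922 mm

0.992 mm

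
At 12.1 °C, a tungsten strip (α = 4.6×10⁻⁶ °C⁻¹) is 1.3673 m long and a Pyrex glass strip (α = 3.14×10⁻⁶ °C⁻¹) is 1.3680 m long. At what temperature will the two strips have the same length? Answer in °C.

T = 363.1 °C

Equal length when α₁L₁ΔT − α₂L₂ΔT = L₂ − L₁ = 7.00×10⁻⁴ m
α₁L₁ = 6.28958×10⁻⁶, α₂L₂ = 4.29552×10⁻⁶ → Δ(αL) = 1.99406×10⁻⁶ m/K
ΔT = 7.00×10⁻⁴ / 1.99406×10⁻⁶ = 351.043 K, so T = 12.1 + 351.043 = 363.143 °C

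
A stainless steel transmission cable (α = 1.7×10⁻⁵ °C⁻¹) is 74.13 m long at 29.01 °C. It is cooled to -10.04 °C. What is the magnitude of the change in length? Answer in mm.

ΔL = 49.2 mm

|ΔT| = |-10.04 − 29.01| = 39.05 K
ΔL = αL₀ΔT = (1.7×10⁻⁵)(74.13)(39.05) = 4.92×10⁻² m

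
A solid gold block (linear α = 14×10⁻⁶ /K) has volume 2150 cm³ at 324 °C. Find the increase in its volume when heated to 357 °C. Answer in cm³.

Isotropic solid: β ≈ 3α = 4.2×10⁻⁵ /K; ΔT = 33 K
ΔV = 3αV₀ΔT = 3(14×10⁻⁶)(2150)(33) = 2.98 cm³

ΔV = 2.98 cm³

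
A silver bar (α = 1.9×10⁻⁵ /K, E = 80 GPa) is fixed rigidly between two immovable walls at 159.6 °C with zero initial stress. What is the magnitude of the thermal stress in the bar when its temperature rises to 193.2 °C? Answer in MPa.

σ = 51.1 MPa

Fully constrained: the free strain ε = αΔT is blocked, so σ = Eε = EαΔT.
|ΔT| = 33.6 K
σ = 80.0×10⁹ × 1.9×10⁻⁵ × 33.6 = 5.11×10⁷ Pa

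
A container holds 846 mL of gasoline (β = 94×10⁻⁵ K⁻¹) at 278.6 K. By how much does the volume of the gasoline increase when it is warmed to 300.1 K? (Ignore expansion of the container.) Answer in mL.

ΔV = 17.1 mL

|ΔT| = |300.1 − 278.6| = 21.5 K
ΔV = βV₀ΔT = (94×10⁻⁵)(846)(21.5) = 17.1 mL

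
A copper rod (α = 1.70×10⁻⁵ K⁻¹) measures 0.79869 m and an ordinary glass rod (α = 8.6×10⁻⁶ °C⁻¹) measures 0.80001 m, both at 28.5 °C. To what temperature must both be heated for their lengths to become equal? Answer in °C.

T = 225.6 °C

Equal length when α₁L₁ΔT − α₂L₂ΔT = L₂ − L₁ = 1.32×10⁻³ m
α₁L₁ = 1.357773×10⁻⁵, α₂L₂ = 6.880086×10⁻⁶ → Δ(αL) = 6.697644×10⁻⁶ m/K
ΔT = 1.32×10⁻³ / 6.697644×10⁻⁶ = 197.084 K, so T = 28.5 + 197.084 = 225.584 °C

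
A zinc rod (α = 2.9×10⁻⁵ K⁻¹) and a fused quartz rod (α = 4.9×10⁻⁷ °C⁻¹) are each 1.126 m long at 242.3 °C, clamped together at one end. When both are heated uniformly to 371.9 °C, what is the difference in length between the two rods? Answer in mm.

4.16 mm

ΔT = 129.6 K
zinc: ΔL = 2.9×10⁻⁵ × 1.126 m × 129.6 = 4.2320×10⁻³ m = 4.2320 mm
fused quartz: ΔL = 4.9×10⁻⁷ × 1.126 m × 129.6 = 7.1506×10⁻⁵ m = 0.071506 mm
difference = 4.2320 − 0.071506 = 4.160494 mm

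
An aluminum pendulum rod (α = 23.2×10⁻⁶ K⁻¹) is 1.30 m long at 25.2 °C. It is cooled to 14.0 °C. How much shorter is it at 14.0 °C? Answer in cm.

ΔL = 0.0338 cm

|ΔT| = |14.0 − 25.2| = 11.2 K
ΔL = αL₀ΔT = (23.2×10⁻⁶)(1.30)(11.2) = 3.38×10⁻⁴ m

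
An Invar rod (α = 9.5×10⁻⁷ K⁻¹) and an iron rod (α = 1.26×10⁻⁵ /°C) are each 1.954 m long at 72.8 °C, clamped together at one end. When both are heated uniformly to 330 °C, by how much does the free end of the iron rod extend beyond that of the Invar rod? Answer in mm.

ΔT = 257.2 K
Invar: ΔL = 9.5×10⁻⁷ × 1.954 m × 257.2 = 4.7744×10⁻⁴ m = 0.47744 mm
iron: ΔL = 1.26×10⁻⁵ × 1.954 m × 257.2 = 6.3324×10⁻³ m = 6.3324 mm
difference = 6.3324 − 0.47744 = 5.85496 mm

5.85 mm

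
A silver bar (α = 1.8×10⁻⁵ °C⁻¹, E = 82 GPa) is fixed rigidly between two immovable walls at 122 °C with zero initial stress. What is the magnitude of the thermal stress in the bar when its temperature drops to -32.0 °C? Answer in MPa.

σ = 227 MPa

Fully constrained: the free strain ε = αΔT is blocked, so σ = Eε = EαΔT.
|ΔT| = 154.0 K
σ = 82.0×10⁹ × 1.8×10⁻⁵ × 154.0 = 2.27×10⁸ Pa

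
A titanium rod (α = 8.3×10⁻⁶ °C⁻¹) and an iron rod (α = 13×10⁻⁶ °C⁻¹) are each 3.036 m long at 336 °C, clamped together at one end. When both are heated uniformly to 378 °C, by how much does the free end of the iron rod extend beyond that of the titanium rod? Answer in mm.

0.599 mm

ΔT = 42 K
titanium: ΔL = 8.3×10⁻⁶ × 3.036 m × 42 = 1.0583×10⁻³ m = 1.0583 mm
iron: ΔL = 13×10⁻⁶ × 3.036 m × 42 = 1.6577×10⁻³ m = 1.6577 mm
difference = 1.6577 − 1.0583 = 0.5994 mm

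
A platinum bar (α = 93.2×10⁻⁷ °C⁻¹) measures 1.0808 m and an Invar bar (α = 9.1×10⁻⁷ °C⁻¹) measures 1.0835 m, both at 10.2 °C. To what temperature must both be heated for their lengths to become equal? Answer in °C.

T = 307.3 °C

Equal length when α₁L₁ΔT − α₂L₂ΔT = L₂ − L₁ = 2.70×10⁻³ m
α₁L₁ = 1.0073056×10⁻⁵, α₂L₂ = 9.85985×10⁻⁷ → Δ(αL) = 9.087071×10⁻⁶ m/K
ΔT = 2.70×10⁻³ / 9.087071×10⁻⁶ = 297.125 K, so T = 10.2 + 297.125 = 307.325 °C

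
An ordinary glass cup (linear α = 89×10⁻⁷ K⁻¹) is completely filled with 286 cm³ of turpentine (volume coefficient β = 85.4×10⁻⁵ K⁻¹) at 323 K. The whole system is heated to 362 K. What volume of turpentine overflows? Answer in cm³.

9.23 cm³

The cup also expands: β_container ≈ 3α = 2.67×10⁻⁵ /K
Net overflow = V₀(β_liq − 3α_cont)ΔT
β − 3α = 8.54×10⁻⁴ − 2.67×10⁻⁵ = 8.273×10⁻⁴ /K; ΔT = 39 K
ΔV = 286 × 8.273×10⁻⁴ × 39 = 9.23 cm³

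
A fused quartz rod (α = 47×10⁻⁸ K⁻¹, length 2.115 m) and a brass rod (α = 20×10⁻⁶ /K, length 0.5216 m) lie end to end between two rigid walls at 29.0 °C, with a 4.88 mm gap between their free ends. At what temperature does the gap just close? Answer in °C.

T = 456 °C

Gap closes when ΔL₁ + ΔL₂ = 4.88 mm = 4.88×10⁻³ m
(α₁L₁ + α₂L₂)ΔT = g
α₁L₁ + α₂L₂ = 47×10⁻⁸×2.115 + 20×10⁻⁶×0.5216 = 1.142605×10⁻⁵ m/K
ΔT = 4.88×10⁻³ / 1.142605×10⁻⁵ = 427.09 K
T = 29.0 + 427.09 = 456.09 °C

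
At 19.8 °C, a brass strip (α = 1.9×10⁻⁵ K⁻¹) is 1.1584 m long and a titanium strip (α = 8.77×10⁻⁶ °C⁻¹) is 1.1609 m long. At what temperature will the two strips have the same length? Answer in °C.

T = 231.2 °C

L₁(1 + α₁ΔT) = L₂(1 + α₂ΔT) ⇒ ΔT = (L₂ − L₁)/(α₁L₁ − α₂L₂)
L₂ − L₁ = 1.1609 − 1.1584 = 2.50×10⁻³ m
α₁L₁ − α₂L₂ = 1.9×10⁻⁵×1.1584 − 8.77×10⁻⁶×1.1609 = 1.1828507×10⁻⁵ m/K
ΔT = 2.50×10⁻³ / 1.1828507×10⁻⁵ = 211.354 K
T = 19.8 + 211.354 = 231.154 °C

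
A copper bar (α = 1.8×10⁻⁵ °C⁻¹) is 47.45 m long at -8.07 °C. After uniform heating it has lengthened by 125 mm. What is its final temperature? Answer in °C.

ΔL = αL₀ΔT ⇒ ΔT = ΔL / (αL₀)
ΔT = 125×10⁻³ m / (1.8×10⁻⁵ × 47.45 m) = 146.35 K
T = -8.07 + 146.35 = 138.28 °C

T = 138 °C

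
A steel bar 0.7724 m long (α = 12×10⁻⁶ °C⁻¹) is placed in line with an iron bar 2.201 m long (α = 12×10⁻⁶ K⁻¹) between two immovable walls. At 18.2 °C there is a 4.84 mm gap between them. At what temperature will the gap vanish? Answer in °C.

α₁L₁ = 9.2688×10⁻⁶ m/K, α₂L₂ = 2.6412×10⁻⁵ m/K → total 3.56808×10⁻⁵ m/K
ΔT = g/(α₁L₁+α₂L₂) = 4.84×10⁻³ / 3.56808×10⁻⁵ = 135.65 K
T = 18.2 + 135.65 = 153.85 °C

T = 154 °C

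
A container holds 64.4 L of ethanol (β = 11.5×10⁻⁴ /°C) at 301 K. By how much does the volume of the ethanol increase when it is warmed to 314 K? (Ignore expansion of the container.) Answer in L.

ΔV = 0.963 L

|ΔT| = |314 − 301| = 13 K
ΔV = βV₀ΔT = (11.5×10⁻⁴)(64.4)(13) = 0.963 L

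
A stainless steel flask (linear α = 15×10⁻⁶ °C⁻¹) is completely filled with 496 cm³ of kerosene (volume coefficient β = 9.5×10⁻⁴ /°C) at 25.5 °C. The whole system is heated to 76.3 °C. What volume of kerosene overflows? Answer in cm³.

The flask also expands: β_container ≈ 3α = 4.5×10⁻⁵ /K
Net overflow = V₀(β_liq − 3α_cont)ΔT
β − 3α = 9.50×10⁻⁴ − 4.5×10⁻⁵ = 9.05×10⁻⁴ /K; ΔT = 50.8 K
ΔV = 496 × 9.05×10⁻⁴ × 50.8 = 22.8 cm³

22.8 cm³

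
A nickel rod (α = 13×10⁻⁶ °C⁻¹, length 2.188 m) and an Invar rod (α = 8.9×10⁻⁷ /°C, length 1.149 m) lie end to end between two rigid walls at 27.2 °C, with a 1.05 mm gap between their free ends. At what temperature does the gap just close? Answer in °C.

T = 62.8 °C

α₁L₁ = 2.8444×10⁻⁵ m/K, α₂L₂ = 1.02261×10⁻⁶ m/K → total 2.946661×10⁻⁵ m/K
ΔT = g/(α₁L₁+α₂L₂) = 1.05×10⁻³ / 2.946661×10⁻⁵ = 35.634 K
T = 27.2 + 35.634 = 62.834 °C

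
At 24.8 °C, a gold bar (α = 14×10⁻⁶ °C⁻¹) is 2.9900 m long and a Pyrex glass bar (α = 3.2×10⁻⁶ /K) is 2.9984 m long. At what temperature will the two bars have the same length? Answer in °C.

T = 285.1 °C

L₁(1 + α₁ΔT) = L₂(1 + α₂ΔT) ⇒ ΔT = (L₂ − L₁)/(α₁L₁ − α₂L₂)
L₂ − L₁ = 2.9984 − 2.9900 = 8.40×10⁻³ m
α₁L₁ − α₂L₂ = 14×10⁻⁶×2.9900 − 3.2×10⁻⁶×2.9984 = 3.226512×10⁻⁵ m/K
ΔT = 8.40×10⁻³ / 3.226512×10⁻⁵ = 260.343 K
T = 24.8 + 260.343 = 285.143 °C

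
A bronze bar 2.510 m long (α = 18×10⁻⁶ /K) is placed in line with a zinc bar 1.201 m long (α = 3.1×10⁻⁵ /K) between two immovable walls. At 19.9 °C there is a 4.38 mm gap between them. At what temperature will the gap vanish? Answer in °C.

T = 73.0 °C

Gap closes when ΔL₁ + ΔL₂ = 4.38 mm = 4.38×10⁻³ m
(α₁L₁ + α₂L₂)ΔT = g
α₁L₁ + α₂L₂ = 18×10⁻⁶×2.510 + 3.1×10⁻⁵×1.201 = 8.2411×10⁻⁵ m/K
ΔT = 4.38×10⁻³ / 8.2411×10⁻⁵ = 53.148 K
T = 19.9 + 53.148 = 73.048 °C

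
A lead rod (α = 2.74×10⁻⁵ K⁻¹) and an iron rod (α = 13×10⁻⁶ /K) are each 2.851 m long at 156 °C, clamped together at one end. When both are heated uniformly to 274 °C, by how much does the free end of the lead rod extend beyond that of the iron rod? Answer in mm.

4.84 mm

ΔT = 118 K
lead: ΔL = 2.74×10⁻⁵ × 2.851 m × 118 = 9.2179×10⁻³ m = 9.2179 mm
iron: ΔL = 13×10⁻⁶ × 2.851 m × 118 = 4.3734×10⁻³ m = 4.3734 mm
difference = 9.2179 − 4.3734 = 4.8445 mm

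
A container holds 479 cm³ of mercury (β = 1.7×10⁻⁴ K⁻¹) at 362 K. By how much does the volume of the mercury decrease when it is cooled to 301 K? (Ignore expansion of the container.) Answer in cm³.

ΔV = 4.97 cm³

|ΔT| = |301 − 362| = 61 K
ΔV = βV₀ΔT = (1.7×10⁻⁴)(479)(61) = 4.97 cm³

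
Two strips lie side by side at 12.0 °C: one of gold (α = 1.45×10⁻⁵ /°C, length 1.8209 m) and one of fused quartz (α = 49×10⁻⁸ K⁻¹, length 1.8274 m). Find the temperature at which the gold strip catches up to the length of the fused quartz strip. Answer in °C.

L₁(1 + α₁ΔT) = L₂(1 + α₂ΔT) ⇒ ΔT = (L₂ − L₁)/(α₁L₁ − α₂L₂)
L₂ − L₁ = 1.8274 − 1.8209 = 6.50×10⁻³ m
α₁L₁ − α₂L₂ = 1.45×10⁻⁵×1.8209 − 49×10⁻⁸×1.8274 = 2.5507624×10⁻⁵ m/K
ΔT = 6.50×10⁻³ / 2.5507624×10⁻⁵ = 254.826 K
T = 12.0 + 254.826 = 266.826 °C

T = 266.8 °C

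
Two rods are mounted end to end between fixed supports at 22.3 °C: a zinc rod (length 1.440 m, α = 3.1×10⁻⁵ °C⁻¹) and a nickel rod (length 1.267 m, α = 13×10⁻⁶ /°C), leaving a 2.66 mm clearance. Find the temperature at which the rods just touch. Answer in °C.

Gap closes when ΔL₁ + ΔL₂ = 2.66 mm = 2.66×10⁻³ m
(α₁L₁ + α₂L₂)ΔT = g
α₁L₁ + α₂L₂ = 3.1×10⁻⁵×1.440 + 13×10⁻⁶×1.267 = 6.1111×10⁻⁵ m/K
ΔT = 2.66×10⁻³ / 6.1111×10⁻⁵ = 43.527 K
T = 22.3 + 43.527 = 65.827 °C

T = 65.8 °C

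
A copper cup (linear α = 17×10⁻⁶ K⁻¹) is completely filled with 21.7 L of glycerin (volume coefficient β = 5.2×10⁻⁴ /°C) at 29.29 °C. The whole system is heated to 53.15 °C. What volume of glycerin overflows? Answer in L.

0.243 L

The cup also expands: β_container ≈ 3α = 5.1×10⁻⁵ /K
Net overflow = V₀(β_liq − 3α_cont)ΔT
β − 3α = 5.20×10⁻⁴ − 5.1×10⁻⁵ = 4.69×10⁻⁴ /K; ΔT = 23.86 K
ΔV = 21.7 × 4.69×10⁻⁴ × 23.86 = 0.243 L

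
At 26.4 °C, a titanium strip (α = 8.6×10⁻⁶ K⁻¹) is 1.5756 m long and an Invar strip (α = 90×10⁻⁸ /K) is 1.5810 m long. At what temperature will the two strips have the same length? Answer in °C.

L₁(1 + α₁ΔT) = L₂(1 + α₂ΔT) ⇒ ΔT = (L₂ − L₁)/(α₁L₁ − α₂L₂)
L₂ − L₁ = 1.5810 − 1.5756 = 5.40×10⁻³ m
α₁L₁ − α₂L₂ = 8.6×10⁻⁶×1.5756 − 90×10⁻⁸×1.5810 = 1.212726×10⁻⁵ m/K
ΔT = 5.40×10⁻³ / 1.212726×10⁻⁵ = 445.278 K
T = 26.4 + 445.278 = 471.678 °C

T = 471.7 °C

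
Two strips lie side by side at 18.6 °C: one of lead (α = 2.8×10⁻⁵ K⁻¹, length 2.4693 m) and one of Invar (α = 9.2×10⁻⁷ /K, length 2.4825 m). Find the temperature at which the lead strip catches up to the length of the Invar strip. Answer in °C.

T = 216.0 °C

Equal length when α₁L₁ΔT − α₂L₂ΔT = L₂ − L₁ = 1.32×10⁻² m
α₁L₁ = 6.91404×10⁻⁵, α₂L₂ = 2.2839×10⁻⁶ → Δ(αL) = 6.68565×10⁻⁵ m/K
ΔT = 1.32×10⁻² / 6.68565×10⁻⁵ = 197.438 K, so T = 18.6 + 197.438 = 216.038 °C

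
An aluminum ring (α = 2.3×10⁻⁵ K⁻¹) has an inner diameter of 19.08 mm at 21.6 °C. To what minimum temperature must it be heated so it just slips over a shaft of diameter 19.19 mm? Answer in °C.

Required Δd = 19.19 − 19.08 = 0.11 mm
Δd = αd₀ΔT ⇒ ΔT = Δd/(αd₀) = 0.11 / (2.3×10⁻⁵ × 19.08) = 250.66 K
T_min = 21.6 + 250.66 = 272.26 °C

T = 272 °C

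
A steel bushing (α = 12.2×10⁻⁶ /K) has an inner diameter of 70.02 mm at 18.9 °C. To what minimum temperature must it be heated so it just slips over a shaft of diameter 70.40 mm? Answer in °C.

Required Δd = 70.40 − 70.02 = 0.38 mm
Δd = αd₀ΔT ⇒ ΔT = Δd/(αd₀) = 0.38 / (12.2×10⁻⁶ × 70.02) = 444.84 K
T_min = 18.9 + 444.84 = 463.74 °C

T = 464 °C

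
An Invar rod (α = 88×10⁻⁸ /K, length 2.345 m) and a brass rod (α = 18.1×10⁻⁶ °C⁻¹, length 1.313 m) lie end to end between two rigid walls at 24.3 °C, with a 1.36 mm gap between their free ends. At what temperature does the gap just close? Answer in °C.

T = 77.0 °C

Gap closes when ΔL₁ + ΔL₂ = 1.36 mm = 1.36×10⁻³ m
(α₁L₁ + α₂L₂)ΔT = g
α₁L₁ + α₂L₂ = 88×10⁻⁸×2.345 + 18.1×10⁻⁶×1.313 = 2.58289×10⁻⁵ m/K
ΔT = 1.36×10⁻³ / 2.58289×10⁻⁵ = 52.654 K
T = 24.3 + 52.654 = 76.954 °C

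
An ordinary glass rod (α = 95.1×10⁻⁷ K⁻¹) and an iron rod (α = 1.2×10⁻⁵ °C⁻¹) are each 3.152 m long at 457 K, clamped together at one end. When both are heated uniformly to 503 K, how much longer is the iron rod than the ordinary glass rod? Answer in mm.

ΔT = 46 K
ordinary glass: ΔL = 95.1×10⁻⁷ × 3.152 m × 46 = 1.3789×10⁻³ m = 1.3789 mm
iron: ΔL = 1.2×10⁻⁵ × 3.152 m × 46 = 1.7399×10⁻³ m = 1.7399 mm
difference = 1.7399 − 1.3789 = 0.3610 mm

0.361 mm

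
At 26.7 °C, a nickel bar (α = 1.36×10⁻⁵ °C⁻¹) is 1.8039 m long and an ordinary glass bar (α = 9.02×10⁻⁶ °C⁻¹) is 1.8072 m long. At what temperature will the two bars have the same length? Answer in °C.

Equal length when α₁L₁ΔT − α₂L₂ΔT = L₂ − L₁ = 3.30×10⁻³ m
α₁L₁ = 2.453304×10⁻⁵, α₂L₂ = 1.6300944×10⁻⁵ → Δ(αL) = 8.232096×10⁻⁶ m/K
ΔT = 3.30×10⁻³ / 8.232096×10⁻⁶ = 400.870 K, so T = 26.7 + 400.870 = 427.570 °C

T = 427.6 °C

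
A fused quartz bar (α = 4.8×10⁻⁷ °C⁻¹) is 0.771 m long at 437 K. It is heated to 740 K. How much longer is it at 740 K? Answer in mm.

|ΔT| = |740 − 437| = 303 K
ΔL = αL₀ΔT = (4.8×10⁻⁷)(0.771)(303) = 1.12×10⁻⁴ m

ΔL = 0.112 mm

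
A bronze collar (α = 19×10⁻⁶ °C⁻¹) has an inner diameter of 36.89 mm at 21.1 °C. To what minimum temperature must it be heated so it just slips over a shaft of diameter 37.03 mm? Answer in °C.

Required Δd = 37.03 − 36.89 = 0.14 mm
Δd = αd₀ΔT ⇒ ΔT = Δd/(αd₀) = 0.14 / (19×10⁻⁶ × 36.89) = 199.74 K
T_min = 21.1 + 199.74 = 220.84 °C

T = 221 °C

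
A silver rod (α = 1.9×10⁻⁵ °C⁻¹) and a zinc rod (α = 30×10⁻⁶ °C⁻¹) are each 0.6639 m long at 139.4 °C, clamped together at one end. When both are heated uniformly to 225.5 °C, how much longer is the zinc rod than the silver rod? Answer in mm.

ΔT = 86.1 K
silver: ΔL = 1.9×10⁻⁵ × 0.6639 m × 86.1 = 1.0861×10⁻³ m = 1.0861 mm
zinc: ΔL = 30×10⁻⁶ × 0.6639 m × 86.1 = 1.7149×10⁻³ m = 1.7149 mm
difference = 1.7149 − 1.0861 = 0.6288 mm

0.629 mm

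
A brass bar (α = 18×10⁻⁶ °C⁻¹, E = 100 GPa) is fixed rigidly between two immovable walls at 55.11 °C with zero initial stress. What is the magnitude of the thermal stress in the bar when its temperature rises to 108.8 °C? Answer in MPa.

σ = 96.6 MPa

Fully constrained: the free strain ε = αΔT is blocked, so σ = Eε = EαΔT.
|ΔT| = 53.69 K
σ = 100×10⁹ × 18×10⁻⁶ × 53.69 = 9.66×10⁷ Pa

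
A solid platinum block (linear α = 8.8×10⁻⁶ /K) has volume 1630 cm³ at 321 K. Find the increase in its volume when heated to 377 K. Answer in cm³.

ΔV = 2.41 cm³

Isotropic solid: β ≈ 3α = 2.6×10⁻⁵ /K; ΔT = 56 K
ΔV = 3αV₀ΔT = 3(8.8×10⁻⁶)(1630)(56) = 2.41 cm³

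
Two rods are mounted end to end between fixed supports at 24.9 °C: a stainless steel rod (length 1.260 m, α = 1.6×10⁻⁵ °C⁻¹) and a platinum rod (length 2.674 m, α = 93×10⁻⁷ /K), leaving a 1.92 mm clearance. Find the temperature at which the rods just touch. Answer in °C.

T = 67.5 °C

Gap closes when ΔL₁ + ΔL₂ = 1.92 mm = 1.92×10⁻³ m
(α₁L₁ + α₂L₂)ΔT = g
α₁L₁ + α₂L₂ = 1.6×10⁻⁵×1.260 + 93×10⁻⁷×2.674 = 4.50282×10⁻⁵ m/K
ΔT = 1.92×10⁻³ / 4.50282×10⁻⁵ = 42.640 K
T = 24.9 + 42.640 = 67.540 °C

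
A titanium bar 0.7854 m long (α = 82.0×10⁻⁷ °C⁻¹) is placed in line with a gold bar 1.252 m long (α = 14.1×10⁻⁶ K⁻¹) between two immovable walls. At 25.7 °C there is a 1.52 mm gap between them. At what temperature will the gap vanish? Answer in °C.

T = 88.8 °C

Gap closes when ΔL₁ + ΔL₂ = 1.52 mm = 1.52×10⁻³ m
(α₁L₁ + α₂L₂)ΔT = g
α₁L₁ + α₂L₂ = 82.0×10⁻⁷×0.7854 + 14.1×10⁻⁶×1.252 = 2.409348×10⁻⁵ m/K
ΔT = 1.52×10⁻³ / 2.409348×10⁻⁵ = 63.088 K
T = 25.7 + 63.088 = 88.788 °C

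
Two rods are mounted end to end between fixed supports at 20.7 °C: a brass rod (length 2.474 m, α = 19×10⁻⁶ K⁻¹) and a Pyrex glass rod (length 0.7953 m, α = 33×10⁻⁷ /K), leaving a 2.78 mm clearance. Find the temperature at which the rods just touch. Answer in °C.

α₁L₁ = 4.7006×10⁻⁵ m/K, α₂L₂ = 2.62449×10⁻⁶ m/K → total 4.963049×10⁻⁵ m/K
ΔT = g/(α₁L₁+α₂L₂) = 2.78×10⁻³ / 4.963049×10⁻⁵ = 56.014 K
T = 20.7 + 56.014 = 76.714 °C

T = 76.7 °C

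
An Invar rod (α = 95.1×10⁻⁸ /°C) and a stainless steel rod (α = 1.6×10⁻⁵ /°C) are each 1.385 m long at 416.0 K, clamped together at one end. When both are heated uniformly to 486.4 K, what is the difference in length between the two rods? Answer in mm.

1.47 mm

ΔT = 70.4 K
Invar: ΔL = 95.1×10⁻⁸ × 1.385 m × 70.4 = 9.2726×10⁻⁵ m = 0.092726 mm
stainless steel: ΔL = 1.6×10⁻⁵ × 1.385 m × 70.4 = 1.5601×10⁻³ m = 1.5601 mm
difference = 1.5601 − 0.092726 = 1.467374 mm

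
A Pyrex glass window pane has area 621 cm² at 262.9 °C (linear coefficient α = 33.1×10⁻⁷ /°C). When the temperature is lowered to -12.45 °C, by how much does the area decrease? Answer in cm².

ΔA = 1.13 cm²

Area coefficient ≈ 2α; |ΔT| = 275.35 K
ΔA = 2αA₀ΔT = 2(33.1×10⁻⁷)(621)(275.35) = 1.13 cm²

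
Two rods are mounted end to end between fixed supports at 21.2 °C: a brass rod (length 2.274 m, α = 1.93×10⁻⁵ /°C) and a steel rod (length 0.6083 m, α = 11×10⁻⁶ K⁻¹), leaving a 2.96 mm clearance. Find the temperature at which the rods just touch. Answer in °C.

T = 79.7 °C

Gap closes when ΔL₁ + ΔL₂ = 2.96 mm = 2.96×10⁻³ m
(α₁L₁ + α₂L₂)ΔT = g
α₁L₁ + α₂L₂ = 1.93×10⁻⁵×2.274 + 11×10⁻⁶×0.6083 = 5.05795×10⁻⁵ m/K
ΔT = 2.96×10⁻³ / 5.05795×10⁻⁵ = 58.522 K
T = 21.2 + 58.522 = 79.722 °C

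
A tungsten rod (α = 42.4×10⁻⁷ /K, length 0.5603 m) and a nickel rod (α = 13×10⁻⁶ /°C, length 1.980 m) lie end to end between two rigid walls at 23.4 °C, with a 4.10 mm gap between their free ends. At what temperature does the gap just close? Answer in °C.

T = 169 °C

Gap closes when ΔL₁ + ΔL₂ = 4.10 mm = 4.10×10⁻³ m
(α₁L₁ + α₂L₂)ΔT = g
α₁L₁ + α₂L₂ = 42.4×10⁻⁷×0.5603 + 13×10⁻⁶×1.980 = 2.8115672×10⁻⁵ m/K
ΔT = 4.10×10⁻³ / 2.8115672×10⁻⁵ = 145.83 K
T = 23.4 + 145.83 = 169.23 °C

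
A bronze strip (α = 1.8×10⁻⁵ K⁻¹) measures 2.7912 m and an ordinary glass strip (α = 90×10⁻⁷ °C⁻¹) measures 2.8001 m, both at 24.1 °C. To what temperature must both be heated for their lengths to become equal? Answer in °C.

T = 379.5 °C

Equal length when α₁L₁ΔT − α₂L₂ΔT = L₂ − L₁ = 8.90×10⁻³ m
α₁L₁ = 5.02416×10⁻⁵, α₂L₂ = 2.52009×10⁻⁵ → Δ(αL) = 2.50407×10⁻⁵ m/K
ΔT = 8.90×10⁻³ / 2.50407×10⁻⁵ = 355.421 K, so T = 24.1 + 355.421 = 379.521 °C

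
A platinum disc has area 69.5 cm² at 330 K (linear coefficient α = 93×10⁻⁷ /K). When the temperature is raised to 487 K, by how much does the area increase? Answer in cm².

Area coefficient ≈ 2α; |ΔT| = 157 K
ΔA = 2αA₀ΔT = 2(93×10⁻⁷)(69.5)(157) = 0.203 cm²

ΔA = 0.203 cm²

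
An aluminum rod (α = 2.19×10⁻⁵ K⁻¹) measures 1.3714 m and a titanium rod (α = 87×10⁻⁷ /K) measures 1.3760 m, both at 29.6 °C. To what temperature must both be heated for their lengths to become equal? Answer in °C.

T = 284.3 °C

Equal length when α₁L₁ΔT − α₂L₂ΔT = L₂ − L₁ = 4.60×10⁻³ m
α₁L₁ = 3.003366×10⁻⁵, α₂L₂ = 1.19712×10⁻⁵ → Δ(αL) = 1.806246×10⁻⁵ m/K
ΔT = 4.60×10⁻³ / 1.806246×10⁻⁵ = 254.672 K, so T = 29.6 + 254.672 = 284.272 °C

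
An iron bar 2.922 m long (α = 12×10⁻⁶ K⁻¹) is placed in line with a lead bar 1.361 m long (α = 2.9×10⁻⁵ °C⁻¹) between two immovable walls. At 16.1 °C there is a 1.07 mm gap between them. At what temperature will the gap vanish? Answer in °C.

α₁L₁ = 3.5064×10⁻⁵ m/K, α₂L₂ = 3.9469×10⁻⁵ m/K → total 7.4533×10⁻⁵ m/K
ΔT = g/(α₁L₁+α₂L₂) = 1.07×10⁻³ / 7.4533×10⁻⁵ = 14.356 K
T = 16.1 + 14.356 = 30.456 °C

T = 30.5 °C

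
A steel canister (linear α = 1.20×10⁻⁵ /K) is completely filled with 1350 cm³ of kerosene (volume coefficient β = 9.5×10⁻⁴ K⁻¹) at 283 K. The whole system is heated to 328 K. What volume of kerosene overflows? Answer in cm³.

The canister also expands: β_container ≈ 3α = 3.6×10⁻⁵ /K
Net overflow = V₀(β_liq − 3α_cont)ΔT
β − 3α = 9.50×10⁻⁴ − 3.6×10⁻⁵ = 9.14×10⁻⁴ /K; ΔT = 45 K
ΔV = 1350 × 9.14×10⁻⁴ × 45 = 55.5 cm³

55.5 cm³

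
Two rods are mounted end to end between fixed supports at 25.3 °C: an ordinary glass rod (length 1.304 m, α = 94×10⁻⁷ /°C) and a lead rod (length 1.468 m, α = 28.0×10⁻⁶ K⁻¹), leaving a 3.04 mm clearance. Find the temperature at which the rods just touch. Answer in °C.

T = 82.3 °C

α₁L₁ = 1.22576×10⁻⁵ m/K, α₂L₂ = 4.1104×10⁻⁵ m/K → total 5.33616×10⁻⁵ m/K
ΔT = g/(α₁L₁+α₂L₂) = 3.04×10⁻³ / 5.33616×10⁻⁵ = 56.970 K
T = 25.3 + 56.970 = 82.270 °C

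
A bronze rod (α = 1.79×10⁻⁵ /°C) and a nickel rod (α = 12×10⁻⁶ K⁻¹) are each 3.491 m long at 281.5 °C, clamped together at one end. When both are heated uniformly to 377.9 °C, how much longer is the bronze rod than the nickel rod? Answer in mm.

1.99 mm

ΔT = 96.4 K
bronze: ΔL = 1.79×10⁻⁵ × 3.491 m × 96.4 = 6.0239×10⁻³ m = 6.0239 mm
nickel: ΔL = 12×10⁻⁶ × 3.491 m × 96.4 = 4.0384×10⁻³ m = 4.0384 mm
difference = 6.0239 − 4.0384 = 1.9855 mm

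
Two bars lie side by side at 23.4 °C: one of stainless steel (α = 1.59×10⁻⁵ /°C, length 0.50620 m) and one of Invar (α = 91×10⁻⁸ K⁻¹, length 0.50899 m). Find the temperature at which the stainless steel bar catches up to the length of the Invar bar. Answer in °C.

T = 391.2 °C

Equal length when α₁L₁ΔT − α₂L₂ΔT = L₂ − L₁ = 2.79×10⁻³ m
α₁L₁ = 8.04858×10⁻⁶, α₂L₂ = 4.631809×10⁻⁷ → Δ(αL) = 7.5853991×10⁻⁶ m/K
ΔT = 2.79×10⁻³ / 7.5853991×10⁻⁶ = 367.812 K, so T = 23.4 + 367.812 = 391.212 °C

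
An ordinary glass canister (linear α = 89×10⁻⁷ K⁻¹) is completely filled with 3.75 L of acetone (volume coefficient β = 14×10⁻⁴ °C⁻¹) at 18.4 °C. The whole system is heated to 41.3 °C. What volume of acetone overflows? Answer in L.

The canister also expands: β_container ≈ 3α = 2.67×10⁻⁵ /K
Net overflow = V₀(β_liq − 3α_cont)ΔT
β − 3α = 1.40×10⁻³ − 2.67×10⁻⁵ = 1.3733×10⁻³ /K; ΔT = 22.9 K
ΔV = 3.75 × 1.3733×10⁻³ × 22.9 = 0.118 L

0.118 L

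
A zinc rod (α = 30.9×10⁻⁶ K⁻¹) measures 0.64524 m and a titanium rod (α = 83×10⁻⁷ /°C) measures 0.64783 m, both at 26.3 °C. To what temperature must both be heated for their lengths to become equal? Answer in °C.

T = 204.2 °C

Equal length when α₁L₁ΔT − α₂L₂ΔT = L₂ − L₁ = 2.59×10⁻³ m
α₁L₁ = 1.9937916×10⁻⁵, α₂L₂ = 5.376989×10⁻⁶ → Δ(αL) = 1.4560927×10⁻⁵ m/K
ΔT = 2.59×10⁻³ / 1.4560927×10⁻⁵ = 177.873 K, so T = 26.3 + 177.873 = 204.173 °C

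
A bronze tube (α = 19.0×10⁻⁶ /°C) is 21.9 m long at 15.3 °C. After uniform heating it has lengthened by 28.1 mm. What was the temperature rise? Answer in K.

ΔT = 67.5 K

ΔL = αL₀ΔT ⇒ ΔT = ΔL / (αL₀)
ΔT = 28.1×10⁻³ m / (19.0×10⁻⁶ × 21.9 m) = 67.532 K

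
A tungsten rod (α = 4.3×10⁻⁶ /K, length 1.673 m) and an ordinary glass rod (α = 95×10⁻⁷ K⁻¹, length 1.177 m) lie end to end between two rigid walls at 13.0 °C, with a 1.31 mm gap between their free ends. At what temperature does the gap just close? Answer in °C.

α₁L₁ = 7.1939×10⁻⁶ m/K, α₂L₂ = 1.11815×10⁻⁵ m/K → total 1.83754×10⁻⁵ m/K
ΔT = g/(α₁L₁+α₂L₂) = 1.31×10⁻³ / 1.83754×10⁻⁵ = 71.291 K
T = 13.0 + 71.291 = 84.291 °C

T = 84.3 °C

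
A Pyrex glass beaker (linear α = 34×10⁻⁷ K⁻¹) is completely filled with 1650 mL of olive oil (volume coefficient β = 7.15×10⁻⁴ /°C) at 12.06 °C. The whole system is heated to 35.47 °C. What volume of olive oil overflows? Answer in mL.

The beaker also expands: β_container ≈ 3α = 1.02×10⁻⁵ /K
Net overflow = V₀(β_liq − 3α_cont)ΔT
β − 3α = 7.15×10⁻⁴ − 1.02×10⁻⁵ = 7.048×10⁻⁴ /K; ΔT = 23.41 K
ΔV = 1650 × 7.048×10⁻⁴ × 23.41 = 27.2 mL

27.2 mL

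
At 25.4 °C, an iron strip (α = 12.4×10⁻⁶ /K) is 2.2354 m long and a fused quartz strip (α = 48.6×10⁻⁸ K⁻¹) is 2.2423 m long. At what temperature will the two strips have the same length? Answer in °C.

L₁(1 + α₁ΔT) = L₂(1 + α₂ΔT) ⇒ ΔT = (L₂ − L₁)/(α₁L₁ − α₂L₂)
L₂ − L₁ = 2.2423 − 2.2354 = 6.90×10⁻³ m
α₁L₁ − α₂L₂ = 12.4×10⁻⁶×2.2354 − 48.6×10⁻⁸×2.2423 = 2.66292022×10⁻⁵ m/K
ΔT = 6.90×10⁻³ / 2.66292022×10⁻⁵ = 259.114 K
T = 25.4 + 259.114 = 284.514 °C

T = 284.5 °C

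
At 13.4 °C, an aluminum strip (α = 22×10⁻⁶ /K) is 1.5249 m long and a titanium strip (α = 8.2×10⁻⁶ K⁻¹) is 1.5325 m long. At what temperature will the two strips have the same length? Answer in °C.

Equal length when α₁L₁ΔT − α₂L₂ΔT = L₂ − L₁ = 7.60×10⁻³ m
α₁L₁ = 3.35478×10⁻⁵, α₂L₂ = 1.25665×10⁻⁵ → Δ(αL) = 2.09813×10⁻⁵ m/K
ΔT = 7.60×10⁻³ / 2.09813×10⁻⁵ = 362.227 K, so T = 13.4 + 362.227 = 375.627 °C

T = 375.6 °C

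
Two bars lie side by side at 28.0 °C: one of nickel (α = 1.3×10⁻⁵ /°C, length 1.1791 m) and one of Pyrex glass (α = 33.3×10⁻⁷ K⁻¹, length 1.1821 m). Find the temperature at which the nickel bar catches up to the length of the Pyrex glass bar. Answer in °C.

Equal length when α₁L₁ΔT − α₂L₂ΔT = L₂ − L₁ = 3.00×10⁻³ m
α₁L₁ = 1.53283×10⁻⁵, α₂L₂ = 3.936393×10⁻⁶ → Δ(αL) = 1.1391907×10⁻⁵ m/K
ΔT = 3.00×10⁻³ / 1.1391907×10⁻⁵ = 263.345 K, so T = 28.0 + 263.345 = 291.345 °C

T = 291.3 °C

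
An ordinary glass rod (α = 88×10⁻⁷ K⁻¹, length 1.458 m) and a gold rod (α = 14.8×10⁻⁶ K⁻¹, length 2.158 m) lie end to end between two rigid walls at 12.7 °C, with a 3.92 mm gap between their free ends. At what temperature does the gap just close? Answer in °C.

Gap closes when ΔL₁ + ΔL₂ = 3.92 mm = 3.92×10⁻³ m
(α₁L₁ + α₂L₂)ΔT = g
α₁L₁ + α₂L₂ = 88×10⁻⁷×1.458 + 14.8×10⁻⁶×2.158 = 4.47688×10⁻⁵ m/K
ΔT = 3.92×10⁻³ / 4.47688×10⁻⁵ = 87.56 K
T = 12.7 + 87.56 = 100.26 °C

T = 100 °C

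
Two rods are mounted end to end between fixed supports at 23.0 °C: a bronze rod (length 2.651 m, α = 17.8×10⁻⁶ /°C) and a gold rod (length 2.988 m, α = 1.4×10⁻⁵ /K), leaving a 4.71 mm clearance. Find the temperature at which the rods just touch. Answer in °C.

T = 75.9 °C

Gap closes when ΔL₁ + ΔL₂ = 4.71 mm = 4.71×10⁻³ m
(α₁L₁ + α₂L₂)ΔT = g
α₁L₁ + α₂L₂ = 17.8×10⁻⁶×2.651 + 1.4×10⁻⁵×2.988 = 8.90198×10⁻⁵ m/K
ΔT = 4.71×10⁻³ / 8.90198×10⁻⁵ = 52.910 K
T = 23.0 + 52.910 = 75.910 °C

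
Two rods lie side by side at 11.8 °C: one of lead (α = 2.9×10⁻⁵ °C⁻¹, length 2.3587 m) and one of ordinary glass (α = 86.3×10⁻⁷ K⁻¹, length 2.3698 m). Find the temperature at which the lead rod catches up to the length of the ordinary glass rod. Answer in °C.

T = 243.3 °C

Equal length when α₁L₁ΔT − α₂L₂ΔT = L₂ − L₁ = 1.11×10⁻² m
α₁L₁ = 6.84023×10⁻⁵, α₂L₂ = 2.0451374×10⁻⁵ → Δ(αL) = 4.7950926×10⁻⁵ m/K
ΔT = 1.11×10⁻² / 4.7950926×10⁻⁵ = 231.487 K, so T = 11.8 + 231.487 = 243.287 °C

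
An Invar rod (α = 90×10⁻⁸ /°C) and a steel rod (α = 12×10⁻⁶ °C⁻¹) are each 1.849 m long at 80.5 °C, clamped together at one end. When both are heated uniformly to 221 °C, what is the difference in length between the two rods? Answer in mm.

ΔT = 140.5 K
Invar: ΔL = 90×10⁻⁸ × 1.849 m × 140.5 = 2.3381×10⁻⁴ m = 0.23381 mm
steel: ΔL = 12×10⁻⁶ × 1.849 m × 140.5 = 3.1174×10⁻³ m = 3.1174 mm
difference = 3.1174 − 0.23381 = 2.88359 mm

2.88 mm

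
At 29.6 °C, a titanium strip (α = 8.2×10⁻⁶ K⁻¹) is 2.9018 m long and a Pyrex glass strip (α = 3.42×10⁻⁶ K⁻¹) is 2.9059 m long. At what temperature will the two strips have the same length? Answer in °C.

T = 325.5 °C

Equal length when α₁L₁ΔT − α₂L₂ΔT = L₂ − L₁ = 4.10×10⁻³ m
α₁L₁ = 2.379476×10⁻⁵, α₂L₂ = 9.938178×10⁻⁶ → Δ(αL) = 1.3856582×10⁻⁵ m/K
ΔT = 4.10×10⁻³ / 1.3856582×10⁻⁵ = 295.888 K, so T = 29.6 + 295.888 = 325.488 °C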